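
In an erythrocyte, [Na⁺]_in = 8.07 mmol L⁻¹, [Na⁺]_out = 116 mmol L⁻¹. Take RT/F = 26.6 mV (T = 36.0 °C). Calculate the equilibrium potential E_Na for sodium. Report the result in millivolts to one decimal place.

E = (26.6/z) · ln([Na⁺]_out/[Na⁺]_in) with z = +1.
= (26.6/1) · ln(116/8.07) = 26.60 · ln(14.37)
= 26.60 · (2.6654) = 70.90 mV

70.9 mV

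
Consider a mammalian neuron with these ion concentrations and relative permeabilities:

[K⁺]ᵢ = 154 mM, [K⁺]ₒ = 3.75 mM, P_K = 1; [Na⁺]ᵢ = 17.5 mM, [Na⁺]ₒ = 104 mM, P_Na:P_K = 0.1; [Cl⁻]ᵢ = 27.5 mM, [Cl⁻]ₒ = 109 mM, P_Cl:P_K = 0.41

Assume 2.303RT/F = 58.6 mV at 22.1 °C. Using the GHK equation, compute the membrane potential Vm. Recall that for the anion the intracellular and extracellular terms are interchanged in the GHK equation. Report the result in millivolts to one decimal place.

-52.5 mV

Vm = 58.6 · log₁₀[(Σ P·[cation]ₒ + Σ P·[anion]ᵢ) / (Σ P·[cation]ᵢ + Σ P·[anion]ₒ)]
Numerator = 1×3.75 + 0.1×104 + 0.41×27.5 = 25.42
Denominator = 1×154 + 0.1×17.5 + 0.41×109 = 200.4
Vm = 58.6 · log₁₀(0.12685) = 58.6 × (-0.8967) = -52.55 mV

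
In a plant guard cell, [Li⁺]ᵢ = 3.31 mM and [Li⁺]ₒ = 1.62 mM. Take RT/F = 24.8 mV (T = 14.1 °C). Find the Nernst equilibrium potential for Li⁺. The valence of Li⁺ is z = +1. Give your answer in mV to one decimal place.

-17.7 mV

E = (24.8/z) · ln([Li⁺]_out/[Li⁺]_in) with z = +1.
= (24.8/1) · ln(1.62/3.31) = 24.80 · ln(0.4894)
= 24.80 · (-0.7145) = -17.72 mV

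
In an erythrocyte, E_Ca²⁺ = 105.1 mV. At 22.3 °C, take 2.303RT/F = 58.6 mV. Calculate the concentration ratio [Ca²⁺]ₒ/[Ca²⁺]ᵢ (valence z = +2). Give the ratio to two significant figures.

log₁₀([out]/[in]) = E·z/(58.6) = 105.1 × 2 / 58.6 = 3.5870
[out]/[in] = 10^(3.5870) = 3864

3900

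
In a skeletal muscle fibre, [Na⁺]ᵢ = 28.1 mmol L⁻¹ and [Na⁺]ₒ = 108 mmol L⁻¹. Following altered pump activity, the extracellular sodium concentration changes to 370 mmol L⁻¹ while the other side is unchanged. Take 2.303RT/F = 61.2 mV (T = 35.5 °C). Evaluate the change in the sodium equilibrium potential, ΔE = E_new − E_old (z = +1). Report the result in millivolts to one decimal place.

32.7 mV

E_old = (61.2/1)·log₁₀(108/28.1) = 35.78 mV
E_new = (61.2/1)·log₁₀(370/28.1) = 68.51 mV
ΔE = 68.51 − (35.78) = 32.73 mV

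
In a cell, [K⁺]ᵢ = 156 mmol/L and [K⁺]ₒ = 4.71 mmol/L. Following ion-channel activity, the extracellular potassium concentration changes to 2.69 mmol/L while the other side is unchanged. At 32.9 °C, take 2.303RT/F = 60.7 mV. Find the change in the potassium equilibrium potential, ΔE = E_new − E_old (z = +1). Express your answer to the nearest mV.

E_old = (60.7/1)·log₁₀(4.71/156) = -92.27 mV
E_new = (60.7/1)·log₁₀(2.69/156) = -107.04 mV
ΔE = -107.04 − (-92.27) = -14.77 mV

-15 mV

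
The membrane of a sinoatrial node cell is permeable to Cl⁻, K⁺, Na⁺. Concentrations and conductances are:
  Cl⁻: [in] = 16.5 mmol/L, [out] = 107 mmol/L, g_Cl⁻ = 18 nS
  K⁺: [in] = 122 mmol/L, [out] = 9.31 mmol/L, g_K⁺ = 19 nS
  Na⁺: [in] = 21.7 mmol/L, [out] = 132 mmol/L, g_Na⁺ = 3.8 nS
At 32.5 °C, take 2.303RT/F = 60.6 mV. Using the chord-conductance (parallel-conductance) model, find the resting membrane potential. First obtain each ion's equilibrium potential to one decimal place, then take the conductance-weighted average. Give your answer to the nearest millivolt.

E_Cl⁻ = (60.6/-1)·log₁₀(107/16.5) = -49.2 mV
E_K⁺ = (60.6/1)·log₁₀(9.31/122) = -67.7 mV
E_Na⁺ = (60.6/1)·log₁₀(132/21.7) = 47.5 mV
Vm = (Σ gᵢEᵢ)/(Σ gᵢ) = (18·-49.2 + 19·-67.7 + 3.8·47.5) / (18 + 19 + 3.8)
= -1991.40 / 40.8 = -48.81 mV

-49 mV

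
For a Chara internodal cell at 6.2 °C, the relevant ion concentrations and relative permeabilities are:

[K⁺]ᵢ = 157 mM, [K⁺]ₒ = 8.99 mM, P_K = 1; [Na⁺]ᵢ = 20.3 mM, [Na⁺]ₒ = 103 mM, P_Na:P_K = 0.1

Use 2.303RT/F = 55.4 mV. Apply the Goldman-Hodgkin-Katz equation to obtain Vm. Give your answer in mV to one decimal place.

Vm = 55.4 · log₁₀[(Σ P·[cation]ₒ + Σ P·[anion]ᵢ) / (Σ P·[cation]ᵢ + Σ P·[anion]ₒ)]
Numerator = 1×8.99 + 0.1×103 = 19.29
Denominator = 1×157 + 0.1×20.3 = 159
Vm = 55.4 · log₁₀(0.1213) = 55.4 × (-0.9161) = -50.75 mV

-50.8 mV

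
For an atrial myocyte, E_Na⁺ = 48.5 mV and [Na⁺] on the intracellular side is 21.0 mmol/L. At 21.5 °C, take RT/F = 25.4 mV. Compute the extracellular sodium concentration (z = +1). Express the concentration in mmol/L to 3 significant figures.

142 mmol/L

Nernst: E = (25.4/1) · ln([out]/[in]), so ln([out]/[in]) = 48.5 × 1 / 25.4 = 1.9094.
[out]/[in] = e^(1.9094) = 6.749.
[out] = 6.749 × 21.0 = 141.7 mmol/L.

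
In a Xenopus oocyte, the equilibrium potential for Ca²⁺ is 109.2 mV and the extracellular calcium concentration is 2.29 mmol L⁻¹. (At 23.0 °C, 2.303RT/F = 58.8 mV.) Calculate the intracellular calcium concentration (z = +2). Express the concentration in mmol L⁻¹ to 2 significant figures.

0.00044 mmol L⁻¹

Nernst: E = (58.8/2) · log₁₀([out]/[in]), so log₁₀([out]/[in]) = 109.2 × 2 / 58.8 = 3.7143.
[out]/[in] = 10^(3.7143) = 5179.
[in] = 2.29 / 5179 = 0.0004421 mmol L⁻¹.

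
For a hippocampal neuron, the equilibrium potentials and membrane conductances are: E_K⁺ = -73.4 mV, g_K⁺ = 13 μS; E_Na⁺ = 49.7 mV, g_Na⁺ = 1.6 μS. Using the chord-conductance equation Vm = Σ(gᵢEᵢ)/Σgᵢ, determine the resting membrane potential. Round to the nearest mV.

-60 mV

Σ gᵢEᵢ = 13·(-73.4) + 1.6·(49.7) = -874.68
Σ gᵢ = 13 + 1.6 = 14.6
Vm = -874.68 / 14.6 = -59.91 mV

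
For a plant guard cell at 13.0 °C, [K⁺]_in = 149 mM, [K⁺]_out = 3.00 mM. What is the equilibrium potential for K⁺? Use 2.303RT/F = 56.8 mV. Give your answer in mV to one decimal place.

E = (56.8/z) · log₁₀([K⁺]_out/[K⁺]_in) with z = +1.
= (56.8/1) · log₁₀(3.00/149) = 56.80 · log₁₀(0.02013)
= 56.80 · (-1.6961) = -96.34 mV

-96.3 mV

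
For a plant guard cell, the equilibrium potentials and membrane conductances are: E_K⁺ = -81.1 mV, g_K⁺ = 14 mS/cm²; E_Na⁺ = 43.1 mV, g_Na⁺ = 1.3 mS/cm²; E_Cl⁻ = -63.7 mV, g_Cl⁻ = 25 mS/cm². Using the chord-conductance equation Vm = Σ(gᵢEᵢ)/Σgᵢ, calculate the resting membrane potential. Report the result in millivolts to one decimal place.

Σ gᵢEᵢ = 14·(-81.1) + 1.3·(43.1) + 25·(-63.7) = -2671.87
Σ gᵢ = 14 + 1.3 + 25 = 40.3
Vm = -2671.87 / 40.3 = -66.30 mV

-66.3 mV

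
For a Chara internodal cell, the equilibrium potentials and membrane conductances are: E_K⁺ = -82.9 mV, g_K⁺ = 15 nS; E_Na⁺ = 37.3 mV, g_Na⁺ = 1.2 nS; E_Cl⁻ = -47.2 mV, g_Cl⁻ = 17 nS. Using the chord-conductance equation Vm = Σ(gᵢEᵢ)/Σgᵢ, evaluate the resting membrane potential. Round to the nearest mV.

Σ gᵢEᵢ = 15·(-82.9) + 1.2·(37.3) + 17·(-47.2) = -2001.14
Σ gᵢ = 15 + 1.2 + 17 = 33.2
Vm = -2001.14 / 33.2 = -60.28 mV

-60 mV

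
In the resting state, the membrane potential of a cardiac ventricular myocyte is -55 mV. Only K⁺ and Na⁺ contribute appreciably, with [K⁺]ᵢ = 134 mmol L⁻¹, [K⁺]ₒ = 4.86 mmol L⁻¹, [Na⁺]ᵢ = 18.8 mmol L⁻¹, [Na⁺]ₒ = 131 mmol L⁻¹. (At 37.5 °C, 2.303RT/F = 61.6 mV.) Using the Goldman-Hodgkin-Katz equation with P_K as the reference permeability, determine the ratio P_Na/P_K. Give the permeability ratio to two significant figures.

0.096

Let α = P_Na/P_K. GHK: Vm = 61.6·log₁₀[(Kₒ + α·Naₒ)/(Kᵢ + α·Naᵢ)].
10^(Vm/61.6) = 10^(-55.0/61.6) = 0.12798
So 0.12798·(Kᵢ + α·Naᵢ) = Kₒ + α·Naₒ → α = (0.12798·134.0 − 4.86) / (131.0 − 0.12798·18.8)
α = (17.15 − 4.86) / (131.0 − 2.406) = 12.29/128.6 = 0.09557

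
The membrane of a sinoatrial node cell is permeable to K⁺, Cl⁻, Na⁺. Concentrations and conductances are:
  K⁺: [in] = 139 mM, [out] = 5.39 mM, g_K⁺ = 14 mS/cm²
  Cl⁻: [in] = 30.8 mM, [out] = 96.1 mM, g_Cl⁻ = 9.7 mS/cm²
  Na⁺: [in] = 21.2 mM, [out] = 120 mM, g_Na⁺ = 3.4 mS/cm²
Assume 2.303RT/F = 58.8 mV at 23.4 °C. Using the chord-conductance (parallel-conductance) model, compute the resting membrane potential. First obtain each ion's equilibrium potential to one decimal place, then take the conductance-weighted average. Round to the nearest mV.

-48 mV

E_K⁺ = (58.8/1)·log₁₀(5.39/139) = -83.0 mV
E_Cl⁻ = (58.8/-1)·log₁₀(96.1/30.8) = -29.1 mV
E_Na⁺ = (58.8/1)·log₁₀(120/21.2) = 44.3 mV
Vm = (Σ gᵢEᵢ)/(Σ gᵢ) = (14·-83.0 + 9.7·-29.1 + 3.4·44.3) / (14 + 9.7 + 3.4)
= -1293.65 / 27.1 = -47.74 mV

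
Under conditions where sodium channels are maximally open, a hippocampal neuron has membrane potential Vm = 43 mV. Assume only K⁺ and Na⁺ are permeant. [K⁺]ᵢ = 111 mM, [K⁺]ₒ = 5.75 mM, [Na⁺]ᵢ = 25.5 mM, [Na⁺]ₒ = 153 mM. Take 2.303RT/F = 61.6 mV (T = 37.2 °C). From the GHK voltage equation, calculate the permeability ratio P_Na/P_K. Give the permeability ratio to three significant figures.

21.3

Let α = P_Na/P_K. GHK: Vm = 61.6·log₁₀[(Kₒ + α·Naₒ)/(Kᵢ + α·Naᵢ)].
10^(Vm/61.6) = 10^(43.0/61.6) = 4.9894
So 4.9894·(Kᵢ + α·Naᵢ) = Kₒ + α·Naₒ → α = (4.9894·111.0 − 5.75) / (153.0 − 4.9894·25.5)
α = (553.8 − 5.75) / (153.0 − 127.2) = 548.1/25.77 = 21.27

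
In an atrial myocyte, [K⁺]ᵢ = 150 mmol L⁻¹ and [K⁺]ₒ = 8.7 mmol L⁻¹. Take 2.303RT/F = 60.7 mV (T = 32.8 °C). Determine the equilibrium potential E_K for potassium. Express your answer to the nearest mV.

E = (60.7/z) · log₁₀([K⁺]_out/[K⁺]_in) with z = +1.
= (60.7/1) · log₁₀(8.7/150) = 60.70 · log₁₀(0.058)
= 60.70 · (-1.2366) = -75.06 mV

-75 mV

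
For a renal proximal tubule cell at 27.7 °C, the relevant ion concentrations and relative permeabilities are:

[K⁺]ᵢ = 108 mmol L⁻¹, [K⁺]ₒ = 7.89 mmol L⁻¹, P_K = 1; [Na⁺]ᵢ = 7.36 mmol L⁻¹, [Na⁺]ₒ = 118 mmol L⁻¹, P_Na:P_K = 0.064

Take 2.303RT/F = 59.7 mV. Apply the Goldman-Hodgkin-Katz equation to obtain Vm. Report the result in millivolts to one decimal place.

-50.5 mV

Vm = 59.7 · log₁₀[(Σ P·[cation]ₒ + Σ P·[anion]ᵢ) / (Σ P·[cation]ᵢ + Σ P·[anion]ₒ)]
Numerator = 1×7.89 + 0.064×118 = 15.44
Denominator = 1×108 + 0.064×7.36 = 108.5
Vm = 59.7 · log₁₀(0.14236) = 59.7 × (-0.8466) = -50.54 mV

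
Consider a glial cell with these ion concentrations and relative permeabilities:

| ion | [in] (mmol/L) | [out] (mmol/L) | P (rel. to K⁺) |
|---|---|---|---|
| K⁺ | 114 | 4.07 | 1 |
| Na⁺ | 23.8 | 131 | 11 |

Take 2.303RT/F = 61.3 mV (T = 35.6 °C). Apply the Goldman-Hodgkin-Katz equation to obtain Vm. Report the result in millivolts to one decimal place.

Vm = 61.3 · log₁₀[(Σ P·[cation]ₒ + Σ P·[anion]ᵢ) / (Σ P·[cation]ᵢ + Σ P·[anion]ₒ)]
Numerator = 1×4.07 + 11×131 = 1445
Denominator = 1×114 + 11×23.8 = 375.8
Vm = 61.3 · log₁₀(3.8453) = 61.3 × (0.5849) = 35.86 mV

35.9 mV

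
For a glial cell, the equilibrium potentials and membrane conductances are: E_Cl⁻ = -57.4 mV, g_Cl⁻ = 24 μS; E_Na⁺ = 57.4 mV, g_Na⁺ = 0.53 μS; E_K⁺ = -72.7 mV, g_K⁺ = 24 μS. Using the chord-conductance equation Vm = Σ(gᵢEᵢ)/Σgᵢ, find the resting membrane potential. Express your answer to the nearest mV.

-64 mV

Σ gᵢEᵢ = 24·(-57.4) + 0.53·(57.4) + 24·(-72.7) = -3091.98
Σ gᵢ = 24 + 0.53 + 24 = 48.53
Vm = -3091.98 / 48.53 = -63.71 mV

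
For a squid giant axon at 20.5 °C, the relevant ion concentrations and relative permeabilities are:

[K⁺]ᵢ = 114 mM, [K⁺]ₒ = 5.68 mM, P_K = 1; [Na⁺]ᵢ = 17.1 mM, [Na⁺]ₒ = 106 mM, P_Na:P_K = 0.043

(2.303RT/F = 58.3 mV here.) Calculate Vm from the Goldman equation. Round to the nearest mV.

Vm = 58.3 · log₁₀[(Σ P·[cation]ₒ + Σ P·[anion]ᵢ) / (Σ P·[cation]ᵢ + Σ P·[anion]ₒ)]
Numerator = 1×5.68 + 0.043×106 = 10.24
Denominator = 1×114 + 0.043×17.1 = 114.7
Vm = 58.3 · log₁₀(0.089231) = 58.3 × (-1.0495) = -61.18 mV

-61 mV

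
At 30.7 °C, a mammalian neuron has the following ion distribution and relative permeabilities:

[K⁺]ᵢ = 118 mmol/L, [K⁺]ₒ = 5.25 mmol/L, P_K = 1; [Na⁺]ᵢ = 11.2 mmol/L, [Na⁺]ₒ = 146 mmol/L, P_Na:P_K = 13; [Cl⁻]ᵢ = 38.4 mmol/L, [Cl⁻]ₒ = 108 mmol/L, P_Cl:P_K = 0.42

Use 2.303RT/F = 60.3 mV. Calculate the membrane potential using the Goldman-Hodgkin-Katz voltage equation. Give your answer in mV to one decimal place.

47.8 mV

Vm = 60.3 · log₁₀[(Σ P·[cation]ₒ + Σ P·[anion]ᵢ) / (Σ P·[cation]ᵢ + Σ P·[anion]ₒ)]
Numerator = 1×5.25 + 13×146 + 0.42×38.4 = 1919
Denominator = 1×118 + 13×11.2 + 0.42×108 = 309
Vm = 60.3 · log₁₀(6.2124) = 60.3 × (0.7933) = 47.83 mV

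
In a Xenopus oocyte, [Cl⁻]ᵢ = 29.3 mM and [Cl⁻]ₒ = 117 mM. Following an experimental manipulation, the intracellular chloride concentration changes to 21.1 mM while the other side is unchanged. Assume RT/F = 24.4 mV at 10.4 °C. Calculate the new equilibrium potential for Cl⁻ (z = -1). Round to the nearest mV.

After the shift: [Cl⁻]_out = 117, [Cl⁻]_in = 21.1 mM.
E_new = (24.4/-1)·ln(117/21.1) = -24.40 · (1.7129) = -41.79 mV

-42 mV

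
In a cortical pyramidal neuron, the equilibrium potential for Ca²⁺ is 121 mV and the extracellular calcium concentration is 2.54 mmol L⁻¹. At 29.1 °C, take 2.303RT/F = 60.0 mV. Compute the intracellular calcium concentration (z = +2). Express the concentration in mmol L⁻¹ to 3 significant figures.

Nernst: E = (60.0/2) · log₁₀([out]/[in]), so log₁₀([out]/[in]) = 121.0 × 2 / 60.0 = 4.0333.
[out]/[in] = 10^(4.0333) = 1.08e+04.
[in] = 2.54 / 1.08e+04 = 0.0002352 mmol L⁻¹.

0.000235 mmol L⁻¹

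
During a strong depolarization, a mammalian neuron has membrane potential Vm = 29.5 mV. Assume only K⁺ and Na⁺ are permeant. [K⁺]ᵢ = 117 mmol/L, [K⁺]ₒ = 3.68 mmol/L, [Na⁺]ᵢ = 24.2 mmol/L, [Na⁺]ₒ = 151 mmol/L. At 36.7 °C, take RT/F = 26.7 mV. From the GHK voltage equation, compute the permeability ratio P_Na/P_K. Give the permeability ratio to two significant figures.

Let α = P_Na/P_K. GHK: Vm = 26.7·ln[(Kₒ + α·Naₒ)/(Kᵢ + α·Naᵢ)].
e^(Vm/26.7) = e^(29.5/26.7) = 3.0188
So 3.0188·(Kᵢ + α·Naᵢ) = Kₒ + α·Naₒ → α = (3.0188·117.0 − 3.68) / (151.0 − 3.0188·24.2)
α = (353.2 − 3.68) / (151.0 − 73.06) = 349.5/77.94 = 4.484

4.5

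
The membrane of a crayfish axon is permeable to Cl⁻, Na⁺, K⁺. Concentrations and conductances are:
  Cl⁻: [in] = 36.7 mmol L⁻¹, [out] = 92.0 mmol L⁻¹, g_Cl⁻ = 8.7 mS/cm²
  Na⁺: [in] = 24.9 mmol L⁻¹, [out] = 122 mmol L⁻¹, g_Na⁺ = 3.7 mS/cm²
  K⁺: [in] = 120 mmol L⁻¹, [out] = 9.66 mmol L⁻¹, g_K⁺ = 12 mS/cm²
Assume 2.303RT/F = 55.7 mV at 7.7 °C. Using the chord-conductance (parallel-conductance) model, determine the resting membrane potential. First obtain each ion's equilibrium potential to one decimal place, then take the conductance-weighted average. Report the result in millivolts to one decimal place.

-32.0 mV

E_Cl⁻ = (55.7/-1)·log₁₀(92.0/36.7) = -22.2 mV
E_Na⁺ = (55.7/1)·log₁₀(122/24.9) = 38.4 mV
E_K⁺ = (55.7/1)·log₁₀(9.66/120) = -60.9 mV
Vm = (Σ gᵢEᵢ)/(Σ gᵢ) = (8.7·-22.2 + 3.7·38.4 + 12·-60.9) / (8.7 + 3.7 + 12)
= -781.86 / 24.4 = -32.04 mV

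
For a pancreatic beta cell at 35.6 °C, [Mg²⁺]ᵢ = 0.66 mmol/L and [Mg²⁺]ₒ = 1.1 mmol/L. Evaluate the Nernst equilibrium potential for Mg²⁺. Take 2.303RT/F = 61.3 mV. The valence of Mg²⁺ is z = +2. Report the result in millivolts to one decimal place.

6.8 mV

E = (61.3/z) · log₁₀([Mg²⁺]_out/[Mg²⁺]_in) with z = +2.
= (61.3/2) · log₁₀(1.1/0.66) = 30.65 · log₁₀(1.667)
= 30.65 · (0.2218) = 6.80 mV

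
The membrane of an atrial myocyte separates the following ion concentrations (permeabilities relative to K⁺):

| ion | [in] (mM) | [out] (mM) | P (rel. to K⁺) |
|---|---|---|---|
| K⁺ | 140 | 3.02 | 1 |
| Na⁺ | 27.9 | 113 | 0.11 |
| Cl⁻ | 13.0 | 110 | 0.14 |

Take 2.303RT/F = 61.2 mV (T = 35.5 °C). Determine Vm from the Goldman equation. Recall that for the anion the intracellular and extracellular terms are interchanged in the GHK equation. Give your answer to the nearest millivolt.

-59 mV

Vm = 61.2 · log₁₀[(Σ P·[cation]ₒ + Σ P·[anion]ᵢ) / (Σ P·[cation]ᵢ + Σ P·[anion]ₒ)]
Numerator = 1×3.02 + 0.11×113 + 0.14×13.0 = 17.27
Denominator = 1×140 + 0.11×27.9 + 0.14×110 = 158.5
Vm = 61.2 · log₁₀(0.10898) = 61.2 × (-0.9627) = -58.91 mV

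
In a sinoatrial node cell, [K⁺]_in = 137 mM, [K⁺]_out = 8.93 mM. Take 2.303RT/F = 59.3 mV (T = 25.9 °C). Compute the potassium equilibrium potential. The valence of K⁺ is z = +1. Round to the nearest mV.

-70 mV

E = (59.3/z) · log₁₀([K⁺]_out/[K⁺]_in) with z = +1.
= (59.3/1) · log₁₀(8.93/137) = 59.30 · log₁₀(0.06518)
= 59.30 · (-1.1859) = -70.32 mV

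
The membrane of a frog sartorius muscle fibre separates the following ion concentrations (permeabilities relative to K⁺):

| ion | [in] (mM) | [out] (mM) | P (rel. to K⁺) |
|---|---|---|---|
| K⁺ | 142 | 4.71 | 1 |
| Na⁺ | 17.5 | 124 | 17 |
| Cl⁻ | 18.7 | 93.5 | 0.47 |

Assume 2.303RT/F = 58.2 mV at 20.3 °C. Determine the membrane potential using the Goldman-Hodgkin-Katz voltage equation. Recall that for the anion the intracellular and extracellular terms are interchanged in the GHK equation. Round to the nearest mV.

37 mV

Vm = 58.2 · log₁₀[(Σ P·[cation]ₒ + Σ P·[anion]ᵢ) / (Σ P·[cation]ᵢ + Σ P·[anion]ₒ)]
Numerator = 1×4.71 + 17×124 + 0.47×18.7 = 2121
Denominator = 1×142 + 17×17.5 + 0.47×93.5 = 483.4
Vm = 58.2 · log₁₀(4.3883) = 58.2 × (0.6423) = 37.38 mV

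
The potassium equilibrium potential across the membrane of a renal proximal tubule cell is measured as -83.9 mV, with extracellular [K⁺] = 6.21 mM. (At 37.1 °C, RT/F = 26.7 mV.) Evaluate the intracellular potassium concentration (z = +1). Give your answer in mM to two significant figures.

Nernst: E = (26.7/1) · ln([out]/[in]), so ln([out]/[in]) = -83.9 × 1 / 26.7 = -3.1423.
[out]/[in] = e^(-3.1423) = 0.04318.
[in] = 6.21 / 0.04318 = 143.8 mM.

140 mM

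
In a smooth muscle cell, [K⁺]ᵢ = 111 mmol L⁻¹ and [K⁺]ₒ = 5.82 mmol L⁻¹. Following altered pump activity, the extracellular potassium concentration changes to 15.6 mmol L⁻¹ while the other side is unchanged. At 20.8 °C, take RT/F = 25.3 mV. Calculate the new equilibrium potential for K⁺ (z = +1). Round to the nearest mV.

-50 mV

After the shift: [K⁺]_out = 15.6, [K⁺]_in = 111 mmol L⁻¹.
E_new = (25.3/1)·ln(15.6/111) = 25.30 · (-1.9623) = -49.65 mV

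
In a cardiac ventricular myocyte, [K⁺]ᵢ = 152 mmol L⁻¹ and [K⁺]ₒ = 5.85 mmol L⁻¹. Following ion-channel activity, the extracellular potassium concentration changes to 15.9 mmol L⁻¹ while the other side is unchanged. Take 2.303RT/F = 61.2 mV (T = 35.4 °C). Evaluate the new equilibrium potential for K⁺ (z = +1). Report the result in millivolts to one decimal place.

-60.0 mV

After the shift: [K⁺]_out = 15.9, [K⁺]_in = 152 mmol L⁻¹.
E_new = (61.2/1)·log₁₀(15.9/152) = 61.20 · (-0.9804) = -60.00 mV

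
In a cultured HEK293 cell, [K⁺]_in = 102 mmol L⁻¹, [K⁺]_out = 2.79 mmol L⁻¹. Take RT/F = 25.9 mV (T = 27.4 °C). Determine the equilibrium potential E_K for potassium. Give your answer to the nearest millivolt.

-93 mV

E = (25.9/z) · ln([K⁺]_out/[K⁺]_in) with z = +1.
= (25.9/1) · ln(2.79/102) = 25.90 · ln(0.02735)
= 25.90 · (-3.5989) = -93.21 mV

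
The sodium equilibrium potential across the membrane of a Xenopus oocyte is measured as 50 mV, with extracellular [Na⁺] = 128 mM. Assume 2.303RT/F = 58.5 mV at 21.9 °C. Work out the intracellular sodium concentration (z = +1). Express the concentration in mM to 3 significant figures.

Nernst: E = (58.5/1) · log₁₀([out]/[in]), so log₁₀([out]/[in]) = 50.0 × 1 / 58.5 = 0.8547.
[out]/[in] = 10^(0.8547) = 7.157.
[in] = 128 / 7.157 = 17.89 mM.

17.9 mM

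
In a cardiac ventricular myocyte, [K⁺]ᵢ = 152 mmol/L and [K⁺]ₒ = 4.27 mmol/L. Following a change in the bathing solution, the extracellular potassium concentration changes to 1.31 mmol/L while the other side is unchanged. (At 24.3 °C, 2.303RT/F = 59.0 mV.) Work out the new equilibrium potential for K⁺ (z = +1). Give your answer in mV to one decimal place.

After the shift: [K⁺]_out = 1.31, [K⁺]_in = 152 mmol/L.
E_new = (59.0/1)·log₁₀(1.31/152) = 59.00 · (-2.0646) = -121.81 mV

-121.8 mV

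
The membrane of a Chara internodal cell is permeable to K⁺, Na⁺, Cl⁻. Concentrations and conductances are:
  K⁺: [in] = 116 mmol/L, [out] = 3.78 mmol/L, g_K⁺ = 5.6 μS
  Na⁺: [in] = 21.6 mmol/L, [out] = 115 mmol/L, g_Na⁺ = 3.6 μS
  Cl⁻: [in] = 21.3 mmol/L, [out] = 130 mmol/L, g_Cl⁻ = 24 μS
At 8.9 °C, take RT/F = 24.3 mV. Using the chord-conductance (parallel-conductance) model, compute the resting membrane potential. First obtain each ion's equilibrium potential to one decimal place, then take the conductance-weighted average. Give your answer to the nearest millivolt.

-41 mV

E_K⁺ = (24.3/1)·ln(3.78/116) = -83.2 mV
E_Na⁺ = (24.3/1)·ln(115/21.6) = 40.6 mV
E_Cl⁻ = (24.3/-1)·ln(130/21.3) = -44.0 mV
Vm = (Σ gᵢEᵢ)/(Σ gᵢ) = (5.6·-83.2 + 3.6·40.6 + 24·-44.0) / (5.6 + 3.6 + 24)
= -1375.76 / 33.2 = -41.44 mV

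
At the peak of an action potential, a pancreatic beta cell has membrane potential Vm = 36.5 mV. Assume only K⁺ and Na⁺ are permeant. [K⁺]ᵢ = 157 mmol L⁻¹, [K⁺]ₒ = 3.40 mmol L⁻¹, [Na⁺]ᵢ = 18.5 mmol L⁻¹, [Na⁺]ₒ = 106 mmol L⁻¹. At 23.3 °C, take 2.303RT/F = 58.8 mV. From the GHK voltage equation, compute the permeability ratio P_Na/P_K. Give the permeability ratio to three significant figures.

Let α = P_Na/P_K. GHK: Vm = 58.8·log₁₀[(Kₒ + α·Naₒ)/(Kᵢ + α·Naᵢ)].
10^(Vm/58.8) = 10^(36.5/58.8) = 4.1759
So 4.1759·(Kᵢ + α·Naᵢ) = Kₒ + α·Naₒ → α = (4.1759·157.0 − 3.4) / (106.0 − 4.1759·18.5)
α = (655.6 − 3.4) / (106.0 − 77.25) = 652.2/28.75 = 22.69

22.7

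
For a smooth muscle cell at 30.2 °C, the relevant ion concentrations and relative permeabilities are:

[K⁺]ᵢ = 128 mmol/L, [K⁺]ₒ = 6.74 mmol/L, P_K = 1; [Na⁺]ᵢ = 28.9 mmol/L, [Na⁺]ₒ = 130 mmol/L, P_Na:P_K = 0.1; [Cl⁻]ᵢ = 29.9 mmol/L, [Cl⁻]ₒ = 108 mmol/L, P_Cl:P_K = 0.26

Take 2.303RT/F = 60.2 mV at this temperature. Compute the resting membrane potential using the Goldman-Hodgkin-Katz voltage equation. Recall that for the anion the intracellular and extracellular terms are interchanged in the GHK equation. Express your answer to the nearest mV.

Vm = 60.2 · log₁₀[(Σ P·[cation]ₒ + Σ P·[anion]ᵢ) / (Σ P·[cation]ᵢ + Σ P·[anion]ₒ)]
Numerator = 1×6.74 + 0.1×130 + 0.26×29.9 = 27.51
Denominator = 1×128 + 0.1×28.9 + 0.26×108 = 159
Vm = 60.2 · log₁₀(0.17308) = 60.2 × (-0.7618) = -45.86 mV

-46 mV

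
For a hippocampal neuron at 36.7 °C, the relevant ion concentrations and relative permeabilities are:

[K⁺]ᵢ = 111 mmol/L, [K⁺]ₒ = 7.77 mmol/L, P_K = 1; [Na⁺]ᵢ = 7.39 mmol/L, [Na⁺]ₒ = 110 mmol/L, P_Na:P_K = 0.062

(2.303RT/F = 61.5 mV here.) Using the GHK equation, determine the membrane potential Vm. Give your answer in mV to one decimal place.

-54.3 mV

Vm = 61.5 · log₁₀[(Σ P·[cation]ₒ + Σ P·[anion]ᵢ) / (Σ P·[cation]ᵢ + Σ P·[anion]ₒ)]
Numerator = 1×7.77 + 0.062×110 = 14.59
Denominator = 1×111 + 0.062×7.39 = 111.5
Vm = 61.5 · log₁₀(0.1309) = 61.5 × (-0.8831) = -54.31 mV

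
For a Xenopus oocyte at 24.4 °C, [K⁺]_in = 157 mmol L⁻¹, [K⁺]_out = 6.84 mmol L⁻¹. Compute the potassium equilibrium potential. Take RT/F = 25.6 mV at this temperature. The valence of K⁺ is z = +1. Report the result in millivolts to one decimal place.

-80.2 mV

E = (25.6/z) · ln([K⁺]_out/[K⁺]_in) with z = +1.
= (25.6/1) · ln(6.84/157) = 25.60 · ln(0.04357)
= 25.60 · (-3.1335) = -80.22 mV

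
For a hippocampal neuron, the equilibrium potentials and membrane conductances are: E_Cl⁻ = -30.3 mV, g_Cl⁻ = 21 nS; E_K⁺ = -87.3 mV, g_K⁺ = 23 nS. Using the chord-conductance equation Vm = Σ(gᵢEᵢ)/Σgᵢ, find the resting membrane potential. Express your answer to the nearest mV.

Σ gᵢEᵢ = 21·(-30.3) + 23·(-87.3) = -2644.20
Σ gᵢ = 21 + 23 = 44
Vm = -2644.20 / 44 = -60.10 mV

-60 mV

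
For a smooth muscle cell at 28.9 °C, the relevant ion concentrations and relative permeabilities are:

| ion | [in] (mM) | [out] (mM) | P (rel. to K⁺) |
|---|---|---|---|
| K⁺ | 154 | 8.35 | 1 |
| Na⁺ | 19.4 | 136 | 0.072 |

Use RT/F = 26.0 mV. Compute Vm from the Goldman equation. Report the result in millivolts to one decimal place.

-55.8 mV

Vm = 26.0 · ln[(Σ P·[cation]ₒ + Σ P·[anion]ᵢ) / (Σ P·[cation]ᵢ + Σ P·[anion]ₒ)]
Numerator = 1×8.35 + 0.072×136 = 18.14
Denominator = 1×154 + 0.072×19.4 = 155.4
Vm = 26.0 · ln(0.11675) = 26.0 × (-2.1478) = -55.84 mV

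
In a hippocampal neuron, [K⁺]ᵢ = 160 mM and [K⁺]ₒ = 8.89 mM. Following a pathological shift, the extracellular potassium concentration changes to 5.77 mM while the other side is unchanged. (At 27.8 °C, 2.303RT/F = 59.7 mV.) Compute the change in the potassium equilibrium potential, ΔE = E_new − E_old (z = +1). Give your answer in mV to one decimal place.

E_old = (59.7/1)·log₁₀(8.89/160) = -74.94 mV
E_new = (59.7/1)·log₁₀(5.77/160) = -86.14 mV
ΔE = -86.14 − (-74.94) = -11.21 mV

-11.2 mV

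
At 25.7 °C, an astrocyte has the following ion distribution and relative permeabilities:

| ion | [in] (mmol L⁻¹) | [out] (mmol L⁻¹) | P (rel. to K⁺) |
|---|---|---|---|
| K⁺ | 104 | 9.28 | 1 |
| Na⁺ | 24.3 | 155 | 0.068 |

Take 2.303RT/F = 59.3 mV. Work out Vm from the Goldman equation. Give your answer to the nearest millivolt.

-43 mV

Vm = 59.3 · log₁₀[(Σ P·[cation]ₒ + Σ P·[anion]ᵢ) / (Σ P·[cation]ᵢ + Σ P·[anion]ₒ)]
Numerator = 1×9.28 + 0.068×155 = 19.82
Denominator = 1×104 + 0.068×24.3 = 105.7
Vm = 59.3 · log₁₀(0.1876) = 59.3 × (-0.7268) = -43.10 mV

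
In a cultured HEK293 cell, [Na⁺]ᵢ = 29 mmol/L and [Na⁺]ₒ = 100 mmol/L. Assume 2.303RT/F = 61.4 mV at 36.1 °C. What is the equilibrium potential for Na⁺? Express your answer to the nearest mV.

33 mV

E = (61.4/z) · log₁₀([Na⁺]_out/[Na⁺]_in) with z = +1.
= (61.4/1) · log₁₀(100/29) = 61.40 · log₁₀(3.448)
= 61.40 · (0.5376) = 33.01 mV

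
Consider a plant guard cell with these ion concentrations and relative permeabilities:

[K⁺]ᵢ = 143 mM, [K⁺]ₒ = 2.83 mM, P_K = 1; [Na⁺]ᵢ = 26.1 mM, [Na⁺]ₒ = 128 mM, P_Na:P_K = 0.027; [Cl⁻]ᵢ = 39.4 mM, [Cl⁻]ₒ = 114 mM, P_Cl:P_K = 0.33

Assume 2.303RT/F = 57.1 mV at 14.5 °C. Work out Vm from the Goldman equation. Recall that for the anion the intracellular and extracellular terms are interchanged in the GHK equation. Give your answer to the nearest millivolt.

-56 mV

Vm = 57.1 · log₁₀[(Σ P·[cation]ₒ + Σ P·[anion]ᵢ) / (Σ P·[cation]ᵢ + Σ P·[anion]ₒ)]
Numerator = 1×2.83 + 0.027×128 + 0.33×39.4 = 19.29
Denominator = 1×143 + 0.027×26.1 + 0.33×114 = 181.3
Vm = 57.1 · log₁₀(0.10637) = 57.1 × (-0.9732) = -55.57 mV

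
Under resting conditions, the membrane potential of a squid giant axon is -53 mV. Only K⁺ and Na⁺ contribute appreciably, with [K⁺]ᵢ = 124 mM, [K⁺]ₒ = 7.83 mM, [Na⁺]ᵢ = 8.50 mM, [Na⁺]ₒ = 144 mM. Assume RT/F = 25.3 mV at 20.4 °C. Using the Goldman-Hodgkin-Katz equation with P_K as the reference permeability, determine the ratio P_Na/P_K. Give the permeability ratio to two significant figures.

0.052

Let α = P_Na/P_K. GHK: Vm = 25.3·ln[(Kₒ + α·Naₒ)/(Kᵢ + α·Naᵢ)].
e^(Vm/25.3) = e^(-53.0/25.3) = 0.12309
So 0.12309·(Kᵢ + α·Naᵢ) = Kₒ + α·Naₒ → α = (0.12309·124.0 − 7.83) / (144.0 − 0.12309·8.5)
α = (15.26 − 7.83) / (144.0 − 1.046) = 7.433/143 = 0.05199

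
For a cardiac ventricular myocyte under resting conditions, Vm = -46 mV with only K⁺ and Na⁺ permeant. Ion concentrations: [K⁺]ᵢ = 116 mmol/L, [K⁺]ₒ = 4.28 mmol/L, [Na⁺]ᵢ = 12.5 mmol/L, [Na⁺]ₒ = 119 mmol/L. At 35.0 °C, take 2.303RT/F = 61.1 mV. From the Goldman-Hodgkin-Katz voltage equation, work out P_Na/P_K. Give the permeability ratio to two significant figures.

Let α = P_Na/P_K. GHK: Vm = 61.1·log₁₀[(Kₒ + α·Naₒ)/(Kᵢ + α·Naᵢ)].
10^(Vm/61.1) = 10^(-46.0/61.1) = 0.17666
So 0.17666·(Kᵢ + α·Naᵢ) = Kₒ + α·Naₒ → α = (0.17666·116.0 − 4.28) / (119.0 − 0.17666·12.5)
α = (20.49 − 4.28) / (119.0 − 2.208) = 16.21/116.8 = 0.1388

0.14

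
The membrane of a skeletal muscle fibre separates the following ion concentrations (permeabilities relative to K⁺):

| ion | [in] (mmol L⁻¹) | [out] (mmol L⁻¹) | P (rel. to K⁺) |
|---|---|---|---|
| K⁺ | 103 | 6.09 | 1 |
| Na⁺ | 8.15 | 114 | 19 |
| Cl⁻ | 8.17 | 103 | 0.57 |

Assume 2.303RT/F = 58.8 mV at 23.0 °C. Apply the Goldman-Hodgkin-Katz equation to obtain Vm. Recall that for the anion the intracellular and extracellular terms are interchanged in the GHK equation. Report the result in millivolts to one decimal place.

49.2 mV

Vm = 58.8 · log₁₀[(Σ P·[cation]ₒ + Σ P·[anion]ᵢ) / (Σ P·[cation]ᵢ + Σ P·[anion]ₒ)]
Numerator = 1×6.09 + 19×114 + 0.57×8.17 = 2177
Denominator = 1×103 + 19×8.15 + 0.57×103 = 316.6
Vm = 58.8 · log₁₀(6.8763) = 58.8 × (0.8374) = 49.24 mV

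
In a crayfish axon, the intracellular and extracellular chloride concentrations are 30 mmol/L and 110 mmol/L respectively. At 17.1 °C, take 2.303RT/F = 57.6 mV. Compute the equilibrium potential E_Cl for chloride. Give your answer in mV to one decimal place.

E = (57.6/z) · log₁₀([Cl⁻]_out/[Cl⁻]_in) with z = -1.
For an anion, dividing by z = -1 reverses the sign.
= (57.6/-1) · log₁₀(110/30) = -57.60 · log₁₀(3.667)
= -57.60 · (0.5643) = -32.50 mV

-32.5 mV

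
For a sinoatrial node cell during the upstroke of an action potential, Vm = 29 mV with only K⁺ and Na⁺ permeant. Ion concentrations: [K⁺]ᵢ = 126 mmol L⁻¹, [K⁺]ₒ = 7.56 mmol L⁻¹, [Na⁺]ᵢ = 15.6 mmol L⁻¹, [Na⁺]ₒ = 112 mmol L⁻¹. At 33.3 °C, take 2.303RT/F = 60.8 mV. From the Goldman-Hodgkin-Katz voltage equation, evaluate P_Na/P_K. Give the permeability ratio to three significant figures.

Let α = P_Na/P_K. GHK: Vm = 60.8·log₁₀[(Kₒ + α·Naₒ)/(Kᵢ + α·Naᵢ)].
10^(Vm/60.8) = 10^(29.0/60.8) = 2.999
So 2.999·(Kᵢ + α·Naᵢ) = Kₒ + α·Naₒ → α = (2.999·126.0 − 7.56) / (112.0 − 2.999·15.6)
α = (377.9 − 7.56) / (112.0 − 46.78) = 370.3/65.22 = 5.678

5.68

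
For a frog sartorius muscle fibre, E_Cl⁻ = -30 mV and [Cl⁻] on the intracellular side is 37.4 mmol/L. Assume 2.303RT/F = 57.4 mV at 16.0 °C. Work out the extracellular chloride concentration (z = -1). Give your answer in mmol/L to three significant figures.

125 mmol/L

Nernst: E = (57.4/-1) · log₁₀([out]/[in]), so log₁₀([out]/[in]) = -30.0 × -1 / 57.4 = 0.5226.
[out]/[in] = 10^(0.5226) = 3.332.
[out] = 3.332 × 37.4 = 124.6 mmol/L.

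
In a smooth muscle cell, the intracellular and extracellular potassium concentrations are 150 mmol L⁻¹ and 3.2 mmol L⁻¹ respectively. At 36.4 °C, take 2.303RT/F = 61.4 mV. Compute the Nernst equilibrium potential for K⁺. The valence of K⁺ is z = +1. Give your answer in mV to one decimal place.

E = (61.4/z) · log₁₀([K⁺]_out/[K⁺]_in) with z = +1.
= (61.4/1) · log₁₀(3.2/150) = 61.40 · log₁₀(0.02133)
= 61.40 · (-1.6709) = -102.60 mV

-102.6 mV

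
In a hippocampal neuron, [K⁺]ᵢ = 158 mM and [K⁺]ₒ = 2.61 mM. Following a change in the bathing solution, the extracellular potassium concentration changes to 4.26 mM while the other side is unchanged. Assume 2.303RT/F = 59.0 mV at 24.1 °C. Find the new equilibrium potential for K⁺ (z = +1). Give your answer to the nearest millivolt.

-93 mV

After the shift: [K⁺]_out = 4.26, [K⁺]_in = 158 mM.
E_new = (59.0/1)·log₁₀(4.26/158) = 59.00 · (-1.5692) = -92.59 mV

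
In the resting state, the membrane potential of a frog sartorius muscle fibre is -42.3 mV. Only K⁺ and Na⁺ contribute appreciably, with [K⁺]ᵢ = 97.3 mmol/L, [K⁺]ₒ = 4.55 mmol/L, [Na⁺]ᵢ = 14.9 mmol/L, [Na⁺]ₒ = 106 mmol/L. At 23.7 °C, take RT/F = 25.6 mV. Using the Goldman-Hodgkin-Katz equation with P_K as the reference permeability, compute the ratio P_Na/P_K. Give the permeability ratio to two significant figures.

Let α = P_Na/P_K. GHK: Vm = 25.6·ln[(Kₒ + α·Naₒ)/(Kᵢ + α·Naᵢ)].
e^(Vm/25.6) = e^(-42.3/25.6) = 0.1916
So 0.1916·(Kᵢ + α·Naᵢ) = Kₒ + α·Naₒ → α = (0.1916·97.3 − 4.55) / (106.0 − 0.1916·14.9)
α = (18.64 − 4.55) / (106.0 − 2.855) = 14.09/103.1 = 0.1366

0.14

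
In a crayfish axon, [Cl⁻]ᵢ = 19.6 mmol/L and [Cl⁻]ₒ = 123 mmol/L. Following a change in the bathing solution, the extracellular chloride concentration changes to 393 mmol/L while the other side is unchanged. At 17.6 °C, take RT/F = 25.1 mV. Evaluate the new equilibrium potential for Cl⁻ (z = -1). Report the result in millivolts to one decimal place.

-75.3 mV

After the shift: [Cl⁻]_out = 393, [Cl⁻]_in = 19.6 mmol/L.
E_new = (25.1/-1)·ln(393/19.6) = -25.10 · (2.9983) = -75.26 mV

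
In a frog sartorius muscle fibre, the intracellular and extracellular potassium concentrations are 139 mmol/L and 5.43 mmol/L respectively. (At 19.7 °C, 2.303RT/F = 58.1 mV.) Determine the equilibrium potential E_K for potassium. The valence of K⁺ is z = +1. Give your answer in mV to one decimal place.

E = (58.1/z) · log₁₀([K⁺]_out/[K⁺]_in) with z = +1.
= (58.1/1) · log₁₀(5.43/139) = 58.10 · log₁₀(0.03906)
= 58.10 · (-1.4082) = -81.82 mV

-81.8 mV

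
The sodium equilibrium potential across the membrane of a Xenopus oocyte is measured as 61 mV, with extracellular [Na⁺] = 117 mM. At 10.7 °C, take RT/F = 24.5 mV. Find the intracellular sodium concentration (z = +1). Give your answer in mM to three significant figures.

9.70 mM

Nernst: E = (24.5/1) · ln([out]/[in]), so ln([out]/[in]) = 61.0 × 1 / 24.5 = 2.4898.
[out]/[in] = e^(2.4898) = 12.06.
[in] = 117 / 12.06 = 9.702 mM.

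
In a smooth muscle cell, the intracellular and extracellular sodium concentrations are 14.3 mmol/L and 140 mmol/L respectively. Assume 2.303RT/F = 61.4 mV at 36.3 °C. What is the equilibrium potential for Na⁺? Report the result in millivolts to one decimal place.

E = (61.4/z) · log₁₀([Na⁺]_out/[Na⁺]_in) with z = +1.
= (61.4/1) · log₁₀(140/14.3) = 61.40 · log₁₀(9.79)
= 61.40 · (0.9908) = 60.83 mV

60.8 mV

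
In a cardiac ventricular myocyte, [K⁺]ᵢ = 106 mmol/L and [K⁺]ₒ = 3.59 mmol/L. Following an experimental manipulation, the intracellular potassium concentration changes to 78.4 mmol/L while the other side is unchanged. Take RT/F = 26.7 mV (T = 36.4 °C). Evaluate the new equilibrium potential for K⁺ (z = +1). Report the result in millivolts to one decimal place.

After the shift: [K⁺]_out = 3.59, [K⁺]_in = 78.4 mmol/L.
E_new = (26.7/1)·ln(3.59/78.4) = 26.70 · (-3.0837) = -82.33 mV

-82.3 mV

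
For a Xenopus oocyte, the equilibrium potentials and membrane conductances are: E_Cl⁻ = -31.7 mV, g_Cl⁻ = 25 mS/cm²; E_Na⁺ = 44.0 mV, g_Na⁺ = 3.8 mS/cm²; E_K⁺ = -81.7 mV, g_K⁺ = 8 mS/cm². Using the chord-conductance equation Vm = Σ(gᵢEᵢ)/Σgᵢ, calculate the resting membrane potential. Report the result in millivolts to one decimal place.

-34.8 mV

Σ gᵢEᵢ = 25·(-31.7) + 3.8·(44.0) + 8·(-81.7) = -1278.90
Σ gᵢ = 25 + 3.8 + 8 = 36.8
Vm = -1278.90 / 36.8 = -34.75 mV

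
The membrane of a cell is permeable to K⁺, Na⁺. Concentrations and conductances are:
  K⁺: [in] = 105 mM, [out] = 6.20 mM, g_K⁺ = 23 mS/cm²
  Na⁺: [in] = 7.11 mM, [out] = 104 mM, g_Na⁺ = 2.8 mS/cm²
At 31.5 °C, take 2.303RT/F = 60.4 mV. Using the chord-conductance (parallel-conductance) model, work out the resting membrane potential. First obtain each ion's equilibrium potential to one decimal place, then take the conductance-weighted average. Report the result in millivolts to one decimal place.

-58.5 mV

E_K⁺ = (60.4/1)·log₁₀(6.20/105) = -74.2 mV
E_Na⁺ = (60.4/1)·log₁₀(104/7.11) = 70.4 mV
Vm = (Σ gᵢEᵢ)/(Σ gᵢ) = (23·-74.2 + 2.8·70.4) / (23 + 2.8)
= -1509.48 / 25.8 = -58.51 mV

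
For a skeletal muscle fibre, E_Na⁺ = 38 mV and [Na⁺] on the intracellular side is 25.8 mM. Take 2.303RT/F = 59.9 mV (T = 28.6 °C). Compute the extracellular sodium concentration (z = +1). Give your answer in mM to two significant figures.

Nernst: E = (59.9/1) · log₁₀([out]/[in]), so log₁₀([out]/[in]) = 38.0 × 1 / 59.9 = 0.6344.
[out]/[in] = 10^(0.6344) = 4.309.
[out] = 4.309 × 25.8 = 111.2 mM.

110 mM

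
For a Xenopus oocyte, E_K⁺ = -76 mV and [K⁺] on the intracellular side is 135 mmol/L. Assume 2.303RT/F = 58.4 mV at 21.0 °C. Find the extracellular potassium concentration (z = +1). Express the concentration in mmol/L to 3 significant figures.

Nernst: E = (58.4/1) · log₁₀([out]/[in]), so log₁₀([out]/[in]) = -76.0 × 1 / 58.4 = -1.3014.
[out]/[in] = 10^(-1.3014) = 0.04996.
[out] = 0.04996 × 135 = 6.745 mmol/L.

6.74 mmol/L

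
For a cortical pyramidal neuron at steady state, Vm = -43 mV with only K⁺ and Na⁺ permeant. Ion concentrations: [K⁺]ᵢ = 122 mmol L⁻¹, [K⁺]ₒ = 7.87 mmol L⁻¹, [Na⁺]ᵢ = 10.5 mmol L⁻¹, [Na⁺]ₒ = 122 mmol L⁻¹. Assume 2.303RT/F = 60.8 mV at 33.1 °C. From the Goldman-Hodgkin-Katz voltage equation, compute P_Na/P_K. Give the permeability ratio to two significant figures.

Let α = P_Na/P_K. GHK: Vm = 60.8·log₁₀[(Kₒ + α·Naₒ)/(Kᵢ + α·Naᵢ)].
10^(Vm/60.8) = 10^(-43.0/60.8) = 0.19623
So 0.19623·(Kᵢ + α·Naᵢ) = Kₒ + α·Naₒ → α = (0.19623·122.0 − 7.87) / (122.0 − 0.19623·10.5)
α = (23.94 − 7.87) / (122.0 − 2.06) = 16.07/119.9 = 0.134

0.13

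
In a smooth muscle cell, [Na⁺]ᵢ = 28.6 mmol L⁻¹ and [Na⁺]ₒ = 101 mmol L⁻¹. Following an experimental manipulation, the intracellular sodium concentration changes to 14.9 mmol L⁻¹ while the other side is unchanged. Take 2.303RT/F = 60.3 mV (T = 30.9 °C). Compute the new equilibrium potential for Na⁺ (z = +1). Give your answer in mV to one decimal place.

After the shift: [Na⁺]_out = 101, [Na⁺]_in = 14.9 mmol L⁻¹.
E_new = (60.3/1)·log₁₀(101/14.9) = 60.30 · (0.8311) = 50.12 mV

50.1 mV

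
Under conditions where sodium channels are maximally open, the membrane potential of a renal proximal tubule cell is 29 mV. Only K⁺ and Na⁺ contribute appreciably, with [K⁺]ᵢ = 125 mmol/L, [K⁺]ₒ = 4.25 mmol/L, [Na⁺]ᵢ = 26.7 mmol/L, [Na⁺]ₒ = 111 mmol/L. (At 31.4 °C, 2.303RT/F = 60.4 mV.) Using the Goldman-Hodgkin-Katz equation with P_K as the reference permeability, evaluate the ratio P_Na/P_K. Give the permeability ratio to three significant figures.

12.3

Let α = P_Na/P_K. GHK: Vm = 60.4·log₁₀[(Kₒ + α·Naₒ)/(Kᵢ + α·Naᵢ)].
10^(Vm/60.4) = 10^(29.0/60.4) = 3.0209
So 3.0209·(Kᵢ + α·Naᵢ) = Kₒ + α·Naₒ → α = (3.0209·125.0 − 4.25) / (111.0 − 3.0209·26.7)
α = (377.6 − 4.25) / (111.0 − 80.66) = 373.4/30.34 = 12.3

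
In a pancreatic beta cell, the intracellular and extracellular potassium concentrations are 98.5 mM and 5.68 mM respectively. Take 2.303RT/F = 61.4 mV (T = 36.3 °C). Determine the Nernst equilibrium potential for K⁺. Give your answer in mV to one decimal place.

E = (61.4/z) · log₁₀([K⁺]_out/[K⁺]_in) with z = +1.
= (61.4/1) · log₁₀(5.68/98.5) = 61.40 · log₁₀(0.05766)
= 61.40 · (-1.2391) = -76.08 mV

-76.1 mV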